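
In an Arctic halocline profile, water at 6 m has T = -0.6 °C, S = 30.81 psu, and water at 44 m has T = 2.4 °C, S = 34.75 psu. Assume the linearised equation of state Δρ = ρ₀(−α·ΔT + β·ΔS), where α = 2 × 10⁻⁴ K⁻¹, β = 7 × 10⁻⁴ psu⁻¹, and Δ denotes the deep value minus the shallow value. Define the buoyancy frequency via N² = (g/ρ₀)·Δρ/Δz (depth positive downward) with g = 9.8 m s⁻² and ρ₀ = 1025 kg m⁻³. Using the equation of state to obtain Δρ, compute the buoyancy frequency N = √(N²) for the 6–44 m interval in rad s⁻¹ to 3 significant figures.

0.0236 rad s⁻¹

ΔT = +3.0 K, ΔS = +3.94 psu (deep − shallow).
Δρ/ρ₀ = −αΔT + βΔS = -6.00 × 10⁻⁴ + 2.758 × 10⁻³ = 2.158 × 10⁻³, so Δρ ≈ 2.212 kg m⁻³.
N² = (g/ρ₀)·Δρ/Δz = g·(Δρ/ρ₀)/Δz = 9.8 × 2.158 × 10⁻³ / 38 = 5.5654 × 10⁻⁴ s⁻².
N = √(5.5654 × 10⁻⁴) = 0.023591 rad s⁻¹ ≈ 0.0236 rad s⁻¹.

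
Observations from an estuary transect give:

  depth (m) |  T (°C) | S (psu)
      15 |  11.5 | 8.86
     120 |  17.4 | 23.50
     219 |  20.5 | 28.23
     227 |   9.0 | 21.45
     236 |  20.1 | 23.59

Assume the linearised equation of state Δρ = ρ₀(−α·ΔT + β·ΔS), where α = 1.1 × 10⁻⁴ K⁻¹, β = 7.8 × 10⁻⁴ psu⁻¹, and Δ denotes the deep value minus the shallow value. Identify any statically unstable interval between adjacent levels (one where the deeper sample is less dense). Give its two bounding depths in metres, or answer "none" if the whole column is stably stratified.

Evaluate Δρ/ρ₀ = −αΔT + βΔS across each adjacent pair:
  15–120 m: −αΔT+βΔS = −(1.1 × 10⁻⁴)(+5.9)+(7.8 × 10⁻⁴)(+14.64) = 0.011 → stable
  120–219 m: −αΔT+βΔS = −(1.1 × 10⁻⁴)(+3.1)+(7.8 × 10⁻⁴)(+4.73) = 3.3 × 10⁻³ → stable
  219–227 m: −αΔT+βΔS = −(1.1 × 10⁻⁴)(-11.5)+(7.8 × 10⁻⁴)(-6.78) = -4.0 × 10⁻³ → UNSTABLE
  227–236 m: −αΔT+βΔS = −(1.1 × 10⁻⁴)(+11.1)+(7.8 × 10⁻⁴)(+2.14) = 4.5 × 10⁻⁴ → stable
The 219–227 m interval has Δρ < 0: lighter water underlies denser water.

219–227 m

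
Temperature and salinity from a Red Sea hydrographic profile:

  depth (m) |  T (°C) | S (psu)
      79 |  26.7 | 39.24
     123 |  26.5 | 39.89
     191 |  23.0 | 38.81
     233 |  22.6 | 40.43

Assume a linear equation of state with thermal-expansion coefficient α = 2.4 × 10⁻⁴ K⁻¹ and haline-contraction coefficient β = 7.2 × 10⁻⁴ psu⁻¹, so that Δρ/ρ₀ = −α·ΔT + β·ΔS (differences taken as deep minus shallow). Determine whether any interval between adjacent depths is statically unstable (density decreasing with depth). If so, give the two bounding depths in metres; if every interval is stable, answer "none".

none

Evaluate Δρ/ρ₀ = −αΔT + βΔS across each adjacent pair:
  79–123 m: −αΔT+βΔS = −(2.4 × 10⁻⁴)(-0.2)+(7.2 × 10⁻⁴)(+0.65) = 5.2 × 10⁻⁴ → stable
  123–191 m: −αΔT+βΔS = −(2.4 × 10⁻⁴)(-3.5)+(7.2 × 10⁻⁴)(-1.08) = 6.2 × 10⁻⁵ → stable
  191–233 m: −αΔT+βΔS = −(2.4 × 10⁻⁴)(-0.4)+(7.2 × 10⁻⁴)(+1.62) = 1.3 × 10⁻³ → stable
Every interval has Δρ > 0: the column is stably stratified throughout.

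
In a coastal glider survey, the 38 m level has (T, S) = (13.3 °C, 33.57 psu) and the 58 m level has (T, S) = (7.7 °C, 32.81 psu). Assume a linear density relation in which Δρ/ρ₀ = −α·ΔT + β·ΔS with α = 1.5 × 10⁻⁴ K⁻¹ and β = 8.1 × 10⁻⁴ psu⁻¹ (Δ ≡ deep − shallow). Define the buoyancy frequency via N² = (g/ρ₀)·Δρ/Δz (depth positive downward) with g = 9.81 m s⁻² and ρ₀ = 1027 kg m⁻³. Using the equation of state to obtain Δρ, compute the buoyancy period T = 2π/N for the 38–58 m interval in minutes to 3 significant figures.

ΔT = -5.6 K, ΔS = -0.76 psu (deep − shallow).
Δρ/ρ₀ = −αΔT + βΔS = 8.40 × 10⁻⁴ − 6.156 × 10⁻⁴ = 2.244 × 10⁻⁴, so Δρ ≈ 0.2305 kg m⁻³.
N² = (g/ρ₀)·Δρ/Δz = g·(Δρ/ρ₀)/Δz = 9.81 × 2.244 × 10⁻⁴ / 20 = 1.1007 × 10⁻⁴ s⁻².
N = √(1.1007 × 10⁻⁴) = 0.010491 rad s⁻¹ → T = 2π/N = 598.91 s = 9.9818 min ≈ 9.98 min.

9.98 min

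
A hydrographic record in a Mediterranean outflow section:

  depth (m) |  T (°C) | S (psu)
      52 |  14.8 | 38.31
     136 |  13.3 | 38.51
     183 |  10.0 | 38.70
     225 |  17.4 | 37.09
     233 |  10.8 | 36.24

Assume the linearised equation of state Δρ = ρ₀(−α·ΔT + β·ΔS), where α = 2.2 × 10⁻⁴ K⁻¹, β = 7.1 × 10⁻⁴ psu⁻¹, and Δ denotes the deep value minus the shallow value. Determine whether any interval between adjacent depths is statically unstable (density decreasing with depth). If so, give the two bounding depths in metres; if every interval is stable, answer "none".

Evaluate Δρ/ρ₀ = −αΔT + βΔS across each adjacent pair:
  52–136 m: −αΔT+βΔS = −(2.2 × 10⁻⁴)(-1.5)+(7.1 × 10⁻⁴)(+0.20) = 4.7 × 10⁻⁴ → stable
  136–183 m: −αΔT+βΔS = −(2.2 × 10⁻⁴)(-3.3)+(7.1 × 10⁻⁴)(+0.19) = 8.6 × 10⁻⁴ → stable
  183–225 m: −αΔT+βΔS = −(2.2 × 10⁻⁴)(+7.4)+(7.1 × 10⁻⁴)(-1.61) = -2.8 × 10⁻³ → UNSTABLE
  225–233 m: −αΔT+βΔS = −(2.2 × 10⁻⁴)(-6.6)+(7.1 × 10⁻⁴)(-0.85) = 8.5 × 10⁻⁴ → stable
The 183–225 m interval has Δρ < 0: lighter water underlies denser water.

183–225 m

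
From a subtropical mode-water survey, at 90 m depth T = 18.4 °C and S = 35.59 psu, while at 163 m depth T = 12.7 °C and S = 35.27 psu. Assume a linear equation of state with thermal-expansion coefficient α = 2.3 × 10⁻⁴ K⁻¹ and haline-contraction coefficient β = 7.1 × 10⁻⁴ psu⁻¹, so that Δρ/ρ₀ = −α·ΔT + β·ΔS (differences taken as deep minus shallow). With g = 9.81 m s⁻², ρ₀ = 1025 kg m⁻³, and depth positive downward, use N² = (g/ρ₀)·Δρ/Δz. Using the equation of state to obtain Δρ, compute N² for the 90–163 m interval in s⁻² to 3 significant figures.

ΔT = -5.7 K, ΔS = -0.32 psu (deep − shallow).
Δρ/ρ₀ = −αΔT + βΔS = 1.311 × 10⁻³ − 2.272 × 10⁻⁴ = 1.0838 × 10⁻³, so Δρ ≈ 1.111 kg m⁻³.
N² = (g/ρ₀)·Δρ/Δz = g·(Δρ/ρ₀)/Δz = 9.81 × 1.0838 × 10⁻³ / 73 = 1.4564 × 10⁻⁴ s⁻² ≈ 1.46 × 10⁻⁴ s⁻².

1.46 × 10⁻⁴ s⁻²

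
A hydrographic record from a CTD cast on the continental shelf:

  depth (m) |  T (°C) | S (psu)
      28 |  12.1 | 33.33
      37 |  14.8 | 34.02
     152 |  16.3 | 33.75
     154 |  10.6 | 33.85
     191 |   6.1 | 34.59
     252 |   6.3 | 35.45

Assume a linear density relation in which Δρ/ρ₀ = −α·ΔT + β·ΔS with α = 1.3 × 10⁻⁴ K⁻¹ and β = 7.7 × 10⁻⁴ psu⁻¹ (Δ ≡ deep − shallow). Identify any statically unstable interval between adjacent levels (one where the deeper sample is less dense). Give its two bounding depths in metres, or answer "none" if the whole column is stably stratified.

37–152 m

Evaluate Δρ/ρ₀ = −αΔT + βΔS across each adjacent pair:
  28–37 m: −αΔT+βΔS = −(1.3 × 10⁻⁴)(+2.7)+(7.7 × 10⁻⁴)(+0.69) = 1.8 × 10⁻⁴ → stable
  37–152 m: −αΔT+βΔS = −(1.3 × 10⁻⁴)(+1.5)+(7.7 × 10⁻⁴)(-0.27) = -4.0 × 10⁻⁴ → UNSTABLE
  152–154 m: −αΔT+βΔS = −(1.3 × 10⁻⁴)(-5.7)+(7.7 × 10⁻⁴)(+0.10) = 8.2 × 10⁻⁴ → stable
  154–191 m: −αΔT+βΔS = −(1.3 × 10⁻⁴)(-4.5)+(7.7 × 10⁻⁴)(+0.74) = 1.2 × 10⁻³ → stable
  191–252 m: −αΔT+βΔS = −(1.3 × 10⁻⁴)(+0.2)+(7.7 × 10⁻⁴)(+0.86) = 6.4 × 10⁻⁴ → stable
The 37–152 m interval has Δρ < 0: lighter water underlies denser water.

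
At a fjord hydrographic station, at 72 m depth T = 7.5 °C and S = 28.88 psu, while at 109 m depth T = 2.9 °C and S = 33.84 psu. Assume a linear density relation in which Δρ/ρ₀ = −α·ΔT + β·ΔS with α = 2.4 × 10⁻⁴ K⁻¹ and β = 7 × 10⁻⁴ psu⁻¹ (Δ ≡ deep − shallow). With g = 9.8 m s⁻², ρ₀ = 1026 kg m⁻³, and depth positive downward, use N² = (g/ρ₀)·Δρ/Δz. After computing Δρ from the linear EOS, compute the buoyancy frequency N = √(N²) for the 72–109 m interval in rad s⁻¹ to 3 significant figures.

0.0348 rad s⁻¹

ΔT = -4.6 K, ΔS = +4.96 psu (deep − shallow).
Δρ/ρ₀ = −αΔT + βΔS = 1.104 × 10⁻³ + 3.472 × 10⁻³ = 4.576 × 10⁻³, so Δρ ≈ 4.695 kg m⁻³.
N² = (g/ρ₀)·Δρ/Δz = g·(Δρ/ρ₀)/Δz = 9.8 × 4.576 × 10⁻³ / 37 = 1.2120 × 10⁻³ s⁻².
N = √(1.2120 × 10⁻³) = 0.034814 rad s⁻¹ ≈ 0.0348 rad s⁻¹.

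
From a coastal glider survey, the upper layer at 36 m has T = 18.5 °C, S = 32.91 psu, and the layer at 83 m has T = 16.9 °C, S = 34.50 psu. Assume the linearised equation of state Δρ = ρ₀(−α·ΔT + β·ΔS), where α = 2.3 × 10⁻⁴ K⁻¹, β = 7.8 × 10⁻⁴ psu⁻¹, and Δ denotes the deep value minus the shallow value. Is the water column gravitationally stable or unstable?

stable

ΔT = 16.9 − 18.5 = -1.6 K and ΔS = 34.50 − 32.91 = +1.59 psu (deep − shallow).
−αΔT = 3.68 × 10⁻⁴; βΔS = 1.2402 × 10⁻³; sum Δρ/ρ₀ = 1.6082 × 10⁻³.
Δρ/ρ₀ > 0, so Δρ > 0: deeper water is denser → statically stable.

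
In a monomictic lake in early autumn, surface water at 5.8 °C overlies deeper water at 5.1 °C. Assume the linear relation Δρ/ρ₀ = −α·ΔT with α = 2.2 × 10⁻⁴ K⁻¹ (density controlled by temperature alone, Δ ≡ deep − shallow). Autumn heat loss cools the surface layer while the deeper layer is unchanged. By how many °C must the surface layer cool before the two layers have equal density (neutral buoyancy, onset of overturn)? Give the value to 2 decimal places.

0.70 °C

With temperature the only control, equal density requires T_surf′ = T_deep.
T_surf′ = 5.1 °C.
Cooling required: 5.8 − 5.1 = 0.70 °C.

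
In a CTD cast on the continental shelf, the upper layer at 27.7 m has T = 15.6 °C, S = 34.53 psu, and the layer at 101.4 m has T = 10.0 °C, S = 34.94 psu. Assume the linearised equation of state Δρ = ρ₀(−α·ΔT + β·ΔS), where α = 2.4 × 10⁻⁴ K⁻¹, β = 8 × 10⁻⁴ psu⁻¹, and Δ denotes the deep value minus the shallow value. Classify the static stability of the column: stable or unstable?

stable

ΔT = 10.0 − 15.6 = -5.6 K and ΔS = 34.94 − 34.53 = +0.41 psu (deep − shallow).
−αΔT = 1.344 × 10⁻³; βΔS = 3.28 × 10⁻⁴; sum Δρ/ρ₀ = 1.672 × 10⁻³.
Δρ/ρ₀ > 0, so Δρ > 0: deeper water is denser → statically stable.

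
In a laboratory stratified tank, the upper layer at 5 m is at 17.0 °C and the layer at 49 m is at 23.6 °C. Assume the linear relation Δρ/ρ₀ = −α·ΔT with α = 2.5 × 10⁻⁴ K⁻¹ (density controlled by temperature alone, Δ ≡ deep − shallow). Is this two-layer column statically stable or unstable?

ΔT = 23.6 − 17.0 = +6.6 K, so Δρ/ρ₀ = −αΔT = -1.65 × 10⁻³.
Δρ/ρ₀ < 0, so Δρ < 0: deeper water is lighter → statically unstable; the column would overturn.

unstable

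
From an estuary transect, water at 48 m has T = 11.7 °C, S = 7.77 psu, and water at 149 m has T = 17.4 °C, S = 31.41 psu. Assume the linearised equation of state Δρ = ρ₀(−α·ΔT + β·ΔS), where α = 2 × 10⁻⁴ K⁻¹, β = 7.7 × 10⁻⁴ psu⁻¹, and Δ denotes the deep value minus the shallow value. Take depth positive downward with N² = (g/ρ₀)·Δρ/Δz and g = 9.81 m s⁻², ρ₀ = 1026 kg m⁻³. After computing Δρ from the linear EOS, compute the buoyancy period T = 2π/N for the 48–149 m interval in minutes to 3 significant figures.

2.57 min

ΔT = +5.7 K, ΔS = +23.64 psu (deep − shallow).
Δρ/ρ₀ = −αΔT + βΔS = -1.14 × 10⁻³ + 0.0182028 = 0.0170628, so Δρ ≈ 17.51 kg m⁻³.
N² = (g/ρ₀)·Δρ/Δz = g·(Δρ/ρ₀)/Δz = 9.81 × 0.0170628 / 101 = 1.6573 × 10⁻³ s⁻².
N = √(1.6573 × 10⁻³) = 0.040710 rad s⁻¹ → T = 2π/N = 154.34 s = 2.5723 min ≈ 2.57 min.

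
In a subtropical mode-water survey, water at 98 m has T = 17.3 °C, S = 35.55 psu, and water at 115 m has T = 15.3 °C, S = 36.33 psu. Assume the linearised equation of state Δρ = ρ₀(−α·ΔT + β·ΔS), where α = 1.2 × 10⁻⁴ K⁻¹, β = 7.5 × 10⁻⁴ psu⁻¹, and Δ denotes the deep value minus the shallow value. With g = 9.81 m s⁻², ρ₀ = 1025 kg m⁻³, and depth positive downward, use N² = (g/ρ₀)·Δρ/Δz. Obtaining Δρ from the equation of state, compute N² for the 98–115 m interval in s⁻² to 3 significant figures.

ΔT = -2.0 K, ΔS = +0.78 psu (deep − shallow).
Δρ/ρ₀ = −αΔT + βΔS = 2.40 × 10⁻⁴ + 5.85 × 10⁻⁴ = 8.25 × 10⁻⁴, so Δρ ≈ 0.8456 kg m⁻³.
N² = (g/ρ₀)·Δρ/Δz = g·(Δρ/ρ₀)/Δz = 9.81 × 8.25 × 10⁻⁴ / 17 = 4.7607 × 10⁻⁴ s⁻² ≈ 4.76 × 10⁻⁴ s⁻².

4.76 × 10⁻⁴ s⁻²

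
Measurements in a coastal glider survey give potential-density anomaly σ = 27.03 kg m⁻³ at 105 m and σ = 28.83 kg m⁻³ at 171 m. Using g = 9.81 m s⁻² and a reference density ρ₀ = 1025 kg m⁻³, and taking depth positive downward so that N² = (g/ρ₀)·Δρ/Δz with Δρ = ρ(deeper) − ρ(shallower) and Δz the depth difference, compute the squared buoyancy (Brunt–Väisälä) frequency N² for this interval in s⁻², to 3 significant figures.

2.61 × 10⁻⁴ s⁻²

Δρ = 1028.83 − 1027.03 = 1.80 kg m⁻³ over Δz = 171 − 105 = 66 m.
N² = (9.81/1025) × (1.80/66) = 2.6102 × 10⁻⁴ s⁻² ≈ 2.61 × 10⁻⁴ s⁻².
N² > 0, so the interval is statically stable.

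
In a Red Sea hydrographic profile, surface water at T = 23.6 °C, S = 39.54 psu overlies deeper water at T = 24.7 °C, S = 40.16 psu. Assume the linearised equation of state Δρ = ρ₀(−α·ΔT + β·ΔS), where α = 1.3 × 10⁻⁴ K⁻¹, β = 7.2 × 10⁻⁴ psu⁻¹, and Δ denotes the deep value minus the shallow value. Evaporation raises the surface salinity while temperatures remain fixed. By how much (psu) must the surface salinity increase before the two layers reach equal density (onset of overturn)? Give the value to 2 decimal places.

Neutral buoyancy requires −α(T_deep − T_surf) + β(S_deep − S_surf′) = 0.
S_surf′ = S_deep − (α/β)·ΔT = 40.16 − (1.3 × 10⁻⁴/7.2 × 10⁻⁴)·(+1.1) = 39.9614 psu.
Increase required: 39.9614 − 39.54 = 0.4214 psu.

0.42 psu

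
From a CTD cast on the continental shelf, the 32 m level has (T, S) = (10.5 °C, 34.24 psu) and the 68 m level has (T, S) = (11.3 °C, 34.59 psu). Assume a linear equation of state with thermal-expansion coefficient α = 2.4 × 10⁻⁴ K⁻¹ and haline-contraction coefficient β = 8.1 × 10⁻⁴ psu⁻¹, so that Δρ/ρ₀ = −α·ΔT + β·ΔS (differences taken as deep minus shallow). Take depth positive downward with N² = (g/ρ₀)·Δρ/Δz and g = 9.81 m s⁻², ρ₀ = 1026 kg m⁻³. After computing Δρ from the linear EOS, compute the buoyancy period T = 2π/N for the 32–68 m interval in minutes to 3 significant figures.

21.0 min

ΔT = +0.8 K, ΔS = +0.35 psu (deep − shallow).
Δρ/ρ₀ = −αΔT + βΔS = -1.92 × 10⁻⁴ + 2.835 × 10⁻⁴ = 9.15 × 10⁻⁵, so Δρ ≈ 0.09388 kg m⁻³.
N² = (g/ρ₀)·Δρ/Δz = g·(Δρ/ρ₀)/Δz = 9.81 × 9.15 × 10⁻⁵ / 36 = 2.4934 × 10⁻⁵ s⁻².
N = √(2.4934 × 10⁻⁵) = 4.9934 × 10⁻³ rad s⁻¹ → T = 2π/N = 1.2583 × 10³ s = 20.972 min ≈ 21.0 min.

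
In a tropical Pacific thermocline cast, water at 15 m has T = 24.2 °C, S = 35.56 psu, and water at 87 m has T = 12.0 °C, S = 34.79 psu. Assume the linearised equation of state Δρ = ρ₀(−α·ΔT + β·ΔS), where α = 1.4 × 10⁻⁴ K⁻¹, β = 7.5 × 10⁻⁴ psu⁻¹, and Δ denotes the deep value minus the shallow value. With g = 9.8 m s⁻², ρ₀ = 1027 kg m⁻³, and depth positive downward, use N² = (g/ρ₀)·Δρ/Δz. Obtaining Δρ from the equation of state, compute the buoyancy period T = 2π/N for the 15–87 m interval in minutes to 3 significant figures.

8.44 min

ΔT = -12.2 K, ΔS = -0.77 psu (deep − shallow).
Δρ/ρ₀ = −αΔT + βΔS = 1.708 × 10⁻³ − 5.775 × 10⁻⁴ = 1.1305 × 10⁻³, so Δρ ≈ 1.161 kg m⁻³.
N² = (g/ρ₀)·Δρ/Δz = g·(Δρ/ρ₀)/Δz = 9.8 × 1.1305 × 10⁻³ / 72 = 1.5387 × 10⁻⁴ s⁻².
N = √(1.5387 × 10⁻⁴) = 0.012404 rad s⁻¹ → T = 2π/N = 506.55 s = 8.4425 min ≈ 8.44 min.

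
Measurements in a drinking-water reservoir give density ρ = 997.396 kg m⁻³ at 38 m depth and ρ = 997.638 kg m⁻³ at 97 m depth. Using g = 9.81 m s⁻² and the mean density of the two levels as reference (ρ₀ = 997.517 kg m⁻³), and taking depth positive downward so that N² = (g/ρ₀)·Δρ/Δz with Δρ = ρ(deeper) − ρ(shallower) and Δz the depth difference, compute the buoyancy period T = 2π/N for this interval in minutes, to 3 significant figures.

Δρ = 997.638 − 997.396 = 0.242 kg m⁻³ over Δz = 97 − 38 = 59 m.
N² = (9.81/997.517) × (0.242/59) = 4.0338 × 10⁻⁵ s⁻².
N = √(4.0338 × 10⁻⁵) = 6.3512 × 10⁻³ rad s⁻¹, so T = 2π/N = 989.29 s = 16.488 min ≈ 16.5 min.

16.5 min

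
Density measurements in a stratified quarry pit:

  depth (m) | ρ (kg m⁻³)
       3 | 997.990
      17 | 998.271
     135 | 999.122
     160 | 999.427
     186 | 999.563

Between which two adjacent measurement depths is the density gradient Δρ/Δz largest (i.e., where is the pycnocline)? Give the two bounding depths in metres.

3–17 m

Compute the density gradient over each adjacent pair:
  3–17 m: Δρ/Δz = 0.281/14 = 0.020 kg m⁻⁴
  17–135 m: Δρ/Δz = 0.851/118 = 7.2 × 10⁻³ kg m⁻⁴
  135–160 m: Δρ/Δz = 0.305/25 = 0.012 kg m⁻⁴
  160–186 m: Δρ/Δz = 0.136/26 = 5.2 × 10⁻³ kg m⁻⁴
The largest gradient is in the 3–17 m interval — the pycnocline.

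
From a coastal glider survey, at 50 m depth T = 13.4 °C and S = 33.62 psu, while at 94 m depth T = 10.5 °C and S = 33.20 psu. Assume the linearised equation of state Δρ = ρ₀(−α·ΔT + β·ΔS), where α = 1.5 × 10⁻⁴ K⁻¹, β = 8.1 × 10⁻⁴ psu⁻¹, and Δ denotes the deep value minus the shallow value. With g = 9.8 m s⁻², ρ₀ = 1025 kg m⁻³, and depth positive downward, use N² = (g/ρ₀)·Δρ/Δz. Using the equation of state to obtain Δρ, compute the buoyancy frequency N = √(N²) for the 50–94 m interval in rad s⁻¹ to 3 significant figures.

ΔT = -2.9 K, ΔS = -0.42 psu (deep − shallow).
Δρ/ρ₀ = −αΔT + βΔS = 4.35 × 10⁻⁴ − 3.402 × 10⁻⁴ = 9.48 × 10⁻⁵, so Δρ ≈ 0.09717 kg m⁻³.
N² = (g/ρ₀)·Δρ/Δz = g·(Δρ/ρ₀)/Δz = 9.8 × 9.48 × 10⁻⁵ / 44 = 2.1115 × 10⁻⁵ s⁻².
N = √(2.1115 × 10⁻⁵) = 4.5951 × 10⁻³ rad s⁻¹ ≈ 4.60 × 10⁻³ rad s⁻¹.

4.60 × 10⁻³ rad s⁻¹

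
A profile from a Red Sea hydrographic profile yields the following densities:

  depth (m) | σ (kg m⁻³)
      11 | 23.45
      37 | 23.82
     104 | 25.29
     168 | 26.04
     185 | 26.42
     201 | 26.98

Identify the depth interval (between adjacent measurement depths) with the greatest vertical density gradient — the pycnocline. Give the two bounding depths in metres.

Compute the density gradient over each adjacent pair:
  11–37 m: Δρ/Δz = 0.37/26 = 0.014 kg m⁻⁴
  37–104 m: Δρ/Δz = 1.47/67 = 0.022 kg m⁻⁴
  104–168 m: Δρ/Δz = 0.75/64 = 0.012 kg m⁻⁴
  168–185 m: Δρ/Δz = 0.38/17 = 0.022 kg m⁻⁴
  185–201 m: Δρ/Δz = 0.56/16 = 0.035 kg m⁻⁴
The largest gradient is in the 185–201 m interval — the pycnocline.

185–201 m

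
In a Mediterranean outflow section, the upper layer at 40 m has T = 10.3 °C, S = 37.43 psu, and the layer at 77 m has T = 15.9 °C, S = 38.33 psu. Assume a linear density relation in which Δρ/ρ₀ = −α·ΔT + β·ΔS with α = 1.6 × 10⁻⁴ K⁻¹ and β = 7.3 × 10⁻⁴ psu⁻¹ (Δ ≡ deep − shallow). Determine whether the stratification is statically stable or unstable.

ΔT = 15.9 − 10.3 = +5.6 K and ΔS = 38.33 − 37.43 = +0.90 psu (deep − shallow).
−αΔT = -8.96 × 10⁻⁴; βΔS = 6.57 × 10⁻⁴; sum Δρ/ρ₀ = -2.39 × 10⁻⁴.
Δρ/ρ₀ < 0, so Δρ < 0: deeper water is lighter → statically unstable; the column would overturn.

unstable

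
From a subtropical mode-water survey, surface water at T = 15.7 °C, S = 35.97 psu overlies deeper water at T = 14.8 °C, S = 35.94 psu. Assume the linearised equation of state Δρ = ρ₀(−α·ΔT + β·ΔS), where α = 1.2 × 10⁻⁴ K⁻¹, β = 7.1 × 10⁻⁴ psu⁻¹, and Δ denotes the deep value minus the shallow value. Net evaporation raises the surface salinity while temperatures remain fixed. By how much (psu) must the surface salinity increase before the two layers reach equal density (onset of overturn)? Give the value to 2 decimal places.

0.12 psu

Neutral buoyancy requires −α(T_deep − T_surf) + β(S_deep − S_surf′) = 0.
S_surf′ = S_deep − (α/β)·ΔT = 35.94 − (1.2 × 10⁻⁴/7.1 × 10⁻⁴)·(-0.9) = 36.0921 psu.
Increase required: 36.0921 − 35.97 = 0.1221 psu.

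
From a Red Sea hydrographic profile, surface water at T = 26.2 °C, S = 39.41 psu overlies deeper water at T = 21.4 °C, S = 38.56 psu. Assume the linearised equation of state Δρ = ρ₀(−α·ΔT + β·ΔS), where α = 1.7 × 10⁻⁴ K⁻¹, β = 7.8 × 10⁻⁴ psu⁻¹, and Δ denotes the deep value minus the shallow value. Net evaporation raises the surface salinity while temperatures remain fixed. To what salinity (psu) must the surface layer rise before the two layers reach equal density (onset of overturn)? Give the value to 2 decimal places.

39.61 psu

Neutral buoyancy requires −α(T_deep − T_surf) + β(S_deep − S_surf′) = 0.
S_surf′ = S_deep − (α/β)·ΔT = 38.56 − (1.7 × 10⁻⁴/7.8 × 10⁻⁴)·(-4.8) = 39.6062 psu.
Increase required: 39.6062 − 39.41 = 0.1962 psu.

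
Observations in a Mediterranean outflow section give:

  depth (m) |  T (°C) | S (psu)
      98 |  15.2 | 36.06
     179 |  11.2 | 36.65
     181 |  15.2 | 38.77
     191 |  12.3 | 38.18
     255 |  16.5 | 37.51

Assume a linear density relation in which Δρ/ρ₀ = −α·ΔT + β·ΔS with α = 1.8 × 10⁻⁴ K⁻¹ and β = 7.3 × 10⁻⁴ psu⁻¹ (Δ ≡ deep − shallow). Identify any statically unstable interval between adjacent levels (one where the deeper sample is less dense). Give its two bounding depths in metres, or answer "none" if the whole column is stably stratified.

Evaluate Δρ/ρ₀ = −αΔT + βΔS across each adjacent pair:
  98–179 m: −αΔT+βΔS = −(1.8 × 10⁻⁴)(-4.0)+(7.3 × 10⁻⁴)(+0.59) = 1.2 × 10⁻³ → stable
  179–181 m: −αΔT+βΔS = −(1.8 × 10⁻⁴)(+4.0)+(7.3 × 10⁻⁴)(+2.12) = 8.3 × 10⁻⁴ → stable
  181–191 m: −αΔT+βΔS = −(1.8 × 10⁻⁴)(-2.9)+(7.3 × 10⁻⁴)(-0.59) = 9.1 × 10⁻⁵ → stable
  191–255 m: −αΔT+βΔS = −(1.8 × 10⁻⁴)(+4.2)+(7.3 × 10⁻⁴)(-0.67) = -1.2 × 10⁻³ → UNSTABLE
The 191–255 m interval has Δρ < 0: lighter water underlies denser water.

191–255 m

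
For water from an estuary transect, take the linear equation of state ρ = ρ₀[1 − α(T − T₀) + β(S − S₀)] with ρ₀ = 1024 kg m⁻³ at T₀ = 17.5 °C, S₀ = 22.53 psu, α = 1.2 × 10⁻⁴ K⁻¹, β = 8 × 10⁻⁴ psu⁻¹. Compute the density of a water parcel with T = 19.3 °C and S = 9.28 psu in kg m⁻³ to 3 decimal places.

T − T₀ = +1.8 K, S − S₀ = -13.25 psu.
Bracket = 1 − α·(+1.8) + β·(-13.25) = 1 + (-0.010816) = 0.9891840.
ρ = 1024 × 0.9891840 = 1012.924 kg m⁻³.

1012.924 kg m⁻³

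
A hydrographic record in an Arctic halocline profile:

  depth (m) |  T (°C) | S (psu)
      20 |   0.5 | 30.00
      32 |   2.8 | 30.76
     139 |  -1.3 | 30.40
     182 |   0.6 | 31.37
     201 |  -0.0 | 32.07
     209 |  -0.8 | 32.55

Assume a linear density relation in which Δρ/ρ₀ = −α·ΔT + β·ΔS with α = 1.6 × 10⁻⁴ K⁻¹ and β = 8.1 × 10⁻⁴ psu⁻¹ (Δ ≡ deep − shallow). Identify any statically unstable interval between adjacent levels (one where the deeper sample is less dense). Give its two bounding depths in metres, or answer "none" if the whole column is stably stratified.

none

Evaluate Δρ/ρ₀ = −αΔT + βΔS across each adjacent pair:
  20–32 m: −αΔT+βΔS = −(1.6 × 10⁻⁴)(+2.3)+(8.1 × 10⁻⁴)(+0.76) = 2.5 × 10⁻⁴ → stable
  32–139 m: −αΔT+βΔS = −(1.6 × 10⁻⁴)(-4.1)+(8.1 × 10⁻⁴)(-0.36) = 3.6 × 10⁻⁴ → stable
  139–182 m: −αΔT+βΔS = −(1.6 × 10⁻⁴)(+1.9)+(8.1 × 10⁻⁴)(+0.97) = 4.8 × 10⁻⁴ → stable
  182–201 m: −αΔT+βΔS = −(1.6 × 10⁻⁴)(-0.6)+(8.1 × 10⁻⁴)(+0.70) = 6.6 × 10⁻⁴ → stable
  201–209 m: −αΔT+βΔS = −(1.6 × 10⁻⁴)(-0.8)+(8.1 × 10⁻⁴)(+0.48) = 5.2 × 10⁻⁴ → stable
Every interval has Δρ > 0: the column is stably stratified throughout.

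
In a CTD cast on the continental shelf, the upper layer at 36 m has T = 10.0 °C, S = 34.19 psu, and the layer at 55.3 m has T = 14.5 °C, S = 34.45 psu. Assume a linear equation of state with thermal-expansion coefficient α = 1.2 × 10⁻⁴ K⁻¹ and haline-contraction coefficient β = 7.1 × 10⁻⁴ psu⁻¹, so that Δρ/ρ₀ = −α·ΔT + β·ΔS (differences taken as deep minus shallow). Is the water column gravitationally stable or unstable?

ΔT = 14.5 − 10.0 = +4.5 K and ΔS = 34.45 − 34.19 = +0.26 psu (deep − shallow).
−αΔT = -5.40 × 10⁻⁴; βΔS = 1.846 × 10⁻⁴; sum Δρ/ρ₀ = -3.554 × 10⁻⁴.
Δρ/ρ₀ < 0, so Δρ < 0: deeper water is lighter → statically unstable; the column would overturn.

unstable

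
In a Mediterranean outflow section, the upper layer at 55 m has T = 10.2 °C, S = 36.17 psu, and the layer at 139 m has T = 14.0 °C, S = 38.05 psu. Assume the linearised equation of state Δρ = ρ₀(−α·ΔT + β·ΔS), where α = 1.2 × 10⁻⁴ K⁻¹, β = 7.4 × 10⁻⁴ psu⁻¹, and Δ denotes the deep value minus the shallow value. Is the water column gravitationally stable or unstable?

stable

ΔT = 14.0 − 10.2 = +3.8 K and ΔS = 38.05 − 36.17 = +1.88 psu (deep − shallow).
−αΔT = -4.56 × 10⁻⁴; βΔS = 1.3912 × 10⁻³; sum Δρ/ρ₀ = 9.352 × 10⁻⁴.
Δρ/ρ₀ > 0, so Δρ > 0: deeper water is denser → statically stable.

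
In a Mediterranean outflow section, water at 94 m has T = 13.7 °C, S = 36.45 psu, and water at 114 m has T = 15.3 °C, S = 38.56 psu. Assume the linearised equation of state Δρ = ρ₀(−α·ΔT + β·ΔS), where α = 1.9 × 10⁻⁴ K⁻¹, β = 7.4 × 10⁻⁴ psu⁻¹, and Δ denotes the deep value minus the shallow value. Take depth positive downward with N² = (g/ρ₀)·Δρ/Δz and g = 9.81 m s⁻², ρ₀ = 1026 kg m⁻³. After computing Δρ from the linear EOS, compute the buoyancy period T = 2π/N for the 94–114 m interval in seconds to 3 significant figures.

253 s

ΔT = +1.6 K, ΔS = +2.11 psu (deep − shallow).
Δρ/ρ₀ = −αΔT + βΔS = -3.04 × 10⁻⁴ + 1.5614 × 10⁻³ = 1.2574 × 10⁻³, so Δρ ≈ 1.290 kg m⁻³.
N² = (g/ρ₀)·Δρ/Δz = g·(Δρ/ρ₀)/Δz = 9.81 × 1.2574 × 10⁻³ / 20 = 6.1675 × 10⁻⁴ s⁻².
N = √(6.1675 × 10⁻⁴) = 0.024834 rad s⁻¹ → T = 2π/N = 253.01 s ≈ 253 s.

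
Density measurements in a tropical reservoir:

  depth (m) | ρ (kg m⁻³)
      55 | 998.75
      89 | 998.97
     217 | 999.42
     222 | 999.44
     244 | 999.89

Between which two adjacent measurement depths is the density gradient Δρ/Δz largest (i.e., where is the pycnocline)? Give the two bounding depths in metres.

222–244 m

Compute the density gradient over each adjacent pair:
  55–89 m: Δρ/Δz = 0.22/34 = 6.5 × 10⁻³ kg m⁻⁴
  89–217 m: Δρ/Δz = 0.45/128 = 3.5 × 10⁻³ kg m⁻⁴
  217–222 m: Δρ/Δz = 0.02/5 = 4.0 × 10⁻³ kg m⁻⁴
  222–244 m: Δρ/Δz = 0.45/22 = 0.020 kg m⁻⁴
The largest gradient is in the 222–244 m interval — the pycnocline.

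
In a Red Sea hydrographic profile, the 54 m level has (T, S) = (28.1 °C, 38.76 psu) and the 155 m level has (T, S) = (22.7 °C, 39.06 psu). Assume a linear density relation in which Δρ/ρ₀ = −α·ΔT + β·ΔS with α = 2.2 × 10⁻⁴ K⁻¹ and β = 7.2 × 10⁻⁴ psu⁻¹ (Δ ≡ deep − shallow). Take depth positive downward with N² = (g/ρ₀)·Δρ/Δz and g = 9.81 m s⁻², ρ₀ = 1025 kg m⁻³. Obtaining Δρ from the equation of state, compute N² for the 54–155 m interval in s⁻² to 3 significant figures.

1.36 × 10⁻⁴ s⁻²

ΔT = -5.4 K, ΔS = +0.30 psu (deep − shallow).
Δρ/ρ₀ = −αΔT + βΔS = 1.188 × 10⁻³ + 2.16 × 10⁻⁴ = 1.404 × 10⁻³, so Δρ ≈ 1.439 kg m⁻³.
N² = (g/ρ₀)·Δρ/Δz = g·(Δρ/ρ₀)/Δz = 9.81 × 1.404 × 10⁻³ / 101 = 1.3637 × 10⁻⁴ s⁻² ≈ 1.36 × 10⁻⁴ s⁻².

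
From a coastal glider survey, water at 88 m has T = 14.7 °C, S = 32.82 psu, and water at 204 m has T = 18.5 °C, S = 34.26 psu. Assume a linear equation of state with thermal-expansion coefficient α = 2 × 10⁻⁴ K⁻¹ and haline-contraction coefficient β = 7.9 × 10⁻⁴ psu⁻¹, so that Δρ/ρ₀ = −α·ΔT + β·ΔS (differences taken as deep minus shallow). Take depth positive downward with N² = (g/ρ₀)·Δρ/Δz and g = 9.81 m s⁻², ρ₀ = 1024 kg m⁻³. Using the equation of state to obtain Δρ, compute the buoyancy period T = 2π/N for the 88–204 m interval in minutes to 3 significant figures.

ΔT = +3.8 K, ΔS = +1.44 psu (deep − shallow).
Δρ/ρ₀ = −αΔT + βΔS = -7.60 × 10⁻⁴ + 1.1376 × 10⁻³ = 3.776 × 10⁻⁴, so Δρ ≈ 0.3867 kg m⁻³.
N² = (g/ρ₀)·Δρ/Δz = g·(Δρ/ρ₀)/Δz = 9.81 × 3.776 × 10⁻⁴ / 116 = 3.1933 × 10⁻⁵ s⁻².
N = √(3.1933 × 10⁻⁵) = 5.6509 × 10⁻³ rad s⁻¹ → T = 2π/N = 1.1119 × 10³ s = 18.532 min ≈ 18.5 min.

18.5 min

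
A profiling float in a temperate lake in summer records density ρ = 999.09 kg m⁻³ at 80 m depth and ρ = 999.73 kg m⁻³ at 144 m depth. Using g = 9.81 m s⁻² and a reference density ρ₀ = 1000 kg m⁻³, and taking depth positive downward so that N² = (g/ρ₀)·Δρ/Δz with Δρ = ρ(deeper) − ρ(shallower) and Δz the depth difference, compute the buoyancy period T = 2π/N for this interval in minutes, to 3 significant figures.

Δρ = 999.73 − 999.09 = 0.64 kg m⁻³ over Δz = 144 − 80 = 64 m.
N² = (9.81/1000) × (0.64/64) = 9.8100 × 10⁻⁵ s⁻².
N = √(9.8100 × 10⁻⁵) = 9.9045 × 10⁻³ rad s⁻¹, so T = 2π/N = 634.38 s = 10.573 min ≈ 10.6 min.

10.6 min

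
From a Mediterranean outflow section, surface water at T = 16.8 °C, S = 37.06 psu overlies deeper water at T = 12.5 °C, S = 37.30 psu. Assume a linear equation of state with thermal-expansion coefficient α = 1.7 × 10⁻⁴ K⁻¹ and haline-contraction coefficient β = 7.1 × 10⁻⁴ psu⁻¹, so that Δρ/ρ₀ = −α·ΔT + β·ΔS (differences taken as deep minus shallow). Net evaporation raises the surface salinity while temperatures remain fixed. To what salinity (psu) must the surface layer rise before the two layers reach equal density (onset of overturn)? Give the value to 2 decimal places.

Neutral buoyancy requires −α(T_deep − T_surf) + β(S_deep − S_surf′) = 0.
S_surf′ = S_deep − (α/β)·ΔT = 37.30 − (1.7 × 10⁻⁴/7.1 × 10⁻⁴)·(-4.3) = 38.3296 psu.
Increase required: 38.3296 − 37.06 = 1.2696 psu.

38.33 psu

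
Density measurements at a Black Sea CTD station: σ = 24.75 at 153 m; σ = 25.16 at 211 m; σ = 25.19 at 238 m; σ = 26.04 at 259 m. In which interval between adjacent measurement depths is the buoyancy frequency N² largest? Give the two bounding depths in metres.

Compute the density gradient over each adjacent pair:
  153–211 m: Δρ/Δz = 0.41/58 = 7.1 × 10⁻³ kg m⁻⁴
  211–238 m: Δρ/Δz = 0.03/27 = 1.1 × 10⁻³ kg m⁻⁴
  238–259 m: Δρ/Δz = 0.85/21 = 0.040 kg m⁻⁴
The largest gradient is in the 238–259 m interval — the pycnocline.

238–259 m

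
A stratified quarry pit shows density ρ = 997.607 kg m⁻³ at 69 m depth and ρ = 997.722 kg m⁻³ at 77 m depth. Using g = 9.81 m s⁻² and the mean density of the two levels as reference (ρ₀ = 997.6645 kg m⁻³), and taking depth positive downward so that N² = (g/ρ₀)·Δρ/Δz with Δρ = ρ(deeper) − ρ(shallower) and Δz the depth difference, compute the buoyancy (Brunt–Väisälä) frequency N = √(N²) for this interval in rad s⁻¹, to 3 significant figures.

0.0119 rad s⁻¹

Δρ = 997.722 − 997.607 = 0.115 kg m⁻³ over Δz = 77 − 69 = 8 m.
N² = (9.81/997.6645) × (0.115/8) = 1.4135 × 10⁻⁴ s⁻².
N = √(1.4135 × 10⁻⁴) = 0.011889 rad s⁻¹ ≈ 0.0119 rad s⁻¹.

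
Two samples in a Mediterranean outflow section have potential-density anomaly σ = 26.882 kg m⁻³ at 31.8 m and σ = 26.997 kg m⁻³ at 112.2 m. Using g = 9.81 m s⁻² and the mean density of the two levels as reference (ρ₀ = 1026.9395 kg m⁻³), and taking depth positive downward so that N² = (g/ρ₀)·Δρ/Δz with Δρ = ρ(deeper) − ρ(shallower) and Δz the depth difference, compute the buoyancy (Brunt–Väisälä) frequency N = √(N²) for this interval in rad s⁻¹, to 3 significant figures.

Δρ = 1026.997 − 1026.882 = 0.115 kg m⁻³ over Δz = 112.2 − 31.8 = 80.4 m.
N² = (9.81/1026.9395) × (0.115/80.4) = 1.3664 × 10⁻⁵ s⁻².
N = √(1.3664 × 10⁻⁵) = 3.6965 × 10⁻³ rad s⁻¹ ≈ 3.70 × 10⁻³ rad s⁻¹.

3.70 × 10⁻³ rad s⁻¹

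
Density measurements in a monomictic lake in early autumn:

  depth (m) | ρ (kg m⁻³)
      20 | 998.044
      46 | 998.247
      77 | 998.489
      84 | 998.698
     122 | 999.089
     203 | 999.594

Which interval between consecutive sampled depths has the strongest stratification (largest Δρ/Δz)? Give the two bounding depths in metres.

77–84 m

Compute the density gradient over each adjacent pair:
  20–46 m: Δρ/Δz = 0.203/26 = 7.8 × 10⁻³ kg m⁻⁴
  46–77 m: Δρ/Δz = 0.242/31 = 7.8 × 10⁻³ kg m⁻⁴
  77–84 m: Δρ/Δz = 0.209/7 = 0.030 kg m⁻⁴
  84–122 m: Δρ/Δz = 0.391/38 = 0.010 kg m⁻⁴
  122–203 m: Δρ/Δz = 0.505/81 = 6.2 × 10⁻³ kg m⁻⁴
The largest gradient is in the 77–84 m interval — the pycnocline.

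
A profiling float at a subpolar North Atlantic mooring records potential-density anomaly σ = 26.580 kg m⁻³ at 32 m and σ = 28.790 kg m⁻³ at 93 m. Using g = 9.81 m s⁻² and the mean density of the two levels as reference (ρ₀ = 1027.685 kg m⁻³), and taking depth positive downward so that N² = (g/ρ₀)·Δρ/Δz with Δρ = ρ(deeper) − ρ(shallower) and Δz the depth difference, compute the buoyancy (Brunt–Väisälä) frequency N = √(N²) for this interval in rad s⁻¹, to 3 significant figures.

0.0186 rad s⁻¹

Δρ = 1028.790 − 1026.580 = 2.210 kg m⁻³ over Δz = 93 − 32 = 61 m.
N² = (9.81/1027.685) × (2.210/61) = 3.4584 × 10⁻⁴ s⁻².
N = √(3.4584 × 10⁻⁴) = 0.018597 rad s⁻¹ ≈ 0.0186 rad s⁻¹.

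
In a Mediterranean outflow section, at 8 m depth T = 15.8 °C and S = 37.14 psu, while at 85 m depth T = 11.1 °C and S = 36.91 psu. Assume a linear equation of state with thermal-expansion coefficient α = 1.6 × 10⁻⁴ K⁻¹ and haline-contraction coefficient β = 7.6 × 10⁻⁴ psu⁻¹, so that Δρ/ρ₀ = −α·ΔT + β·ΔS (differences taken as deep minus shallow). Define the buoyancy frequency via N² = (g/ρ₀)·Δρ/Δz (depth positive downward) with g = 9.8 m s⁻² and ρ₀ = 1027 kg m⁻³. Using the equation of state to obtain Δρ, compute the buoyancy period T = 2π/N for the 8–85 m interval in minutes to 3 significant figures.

ΔT = -4.7 K, ΔS = -0.23 psu (deep − shallow).
Δρ/ρ₀ = −αΔT + βΔS = 7.52 × 10⁻⁴ − 1.748 × 10⁻⁴ = 5.772 × 10⁻⁴, so Δρ ≈ 0.5928 kg m⁻³.
N² = (g/ρ₀)·Δρ/Δz = g·(Δρ/ρ₀)/Δz = 9.8 × 5.772 × 10⁻⁴ / 77 = 7.3462 × 10⁻⁵ s⁻².
N = √(7.3462 × 10⁻⁵) = 8.5710 × 10⁻³ rad s⁻¹ → T = 2π/N = 733.07 s = 12.218 min ≈ 12.2 min.

12.2 min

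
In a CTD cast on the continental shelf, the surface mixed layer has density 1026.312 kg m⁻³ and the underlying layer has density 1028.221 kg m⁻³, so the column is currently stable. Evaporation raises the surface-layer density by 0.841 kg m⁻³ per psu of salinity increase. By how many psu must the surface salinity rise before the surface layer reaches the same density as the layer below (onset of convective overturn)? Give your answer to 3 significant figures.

Density deficit of the surface layer: 1028.221 − 1026.312 = 1.909 kg m⁻³.
Required change = 1.909 / 0.841 = 2.27 psu.

2.27 psu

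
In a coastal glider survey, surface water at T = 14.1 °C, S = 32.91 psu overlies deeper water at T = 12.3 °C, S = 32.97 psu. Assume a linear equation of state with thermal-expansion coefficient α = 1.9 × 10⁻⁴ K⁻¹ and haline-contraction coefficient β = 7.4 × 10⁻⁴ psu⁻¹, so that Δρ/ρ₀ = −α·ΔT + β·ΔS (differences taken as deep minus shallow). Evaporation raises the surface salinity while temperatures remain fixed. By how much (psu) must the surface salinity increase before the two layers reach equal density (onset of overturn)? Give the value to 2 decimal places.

Neutral buoyancy requires −α(T_deep − T_surf) + β(S_deep − S_surf′) = 0.
S_surf′ = S_deep − (α/β)·ΔT = 32.97 − (1.9 × 10⁻⁴/7.4 × 10⁻⁴)·(-1.8) = 33.4322 psu.
Increase required: 33.4322 − 32.91 = 0.5222 psu.

0.52 psu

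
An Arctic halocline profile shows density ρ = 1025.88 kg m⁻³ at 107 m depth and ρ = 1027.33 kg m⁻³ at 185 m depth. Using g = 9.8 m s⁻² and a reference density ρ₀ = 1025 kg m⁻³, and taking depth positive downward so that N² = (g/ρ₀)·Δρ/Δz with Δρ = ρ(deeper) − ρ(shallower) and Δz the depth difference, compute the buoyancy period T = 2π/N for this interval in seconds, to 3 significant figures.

Δρ = 1027.33 − 1025.88 = 1.45 kg m⁻³ over Δz = 185 − 107 = 78 m.
N² = (9.8/1025) × (1.45/78) = 1.7774 × 10⁻⁴ s⁻².
N = √(1.7774 × 10⁻⁴) = 0.013332 rad s⁻¹, so T = 2π/N = 471.29 s ≈ 471 s.

471 s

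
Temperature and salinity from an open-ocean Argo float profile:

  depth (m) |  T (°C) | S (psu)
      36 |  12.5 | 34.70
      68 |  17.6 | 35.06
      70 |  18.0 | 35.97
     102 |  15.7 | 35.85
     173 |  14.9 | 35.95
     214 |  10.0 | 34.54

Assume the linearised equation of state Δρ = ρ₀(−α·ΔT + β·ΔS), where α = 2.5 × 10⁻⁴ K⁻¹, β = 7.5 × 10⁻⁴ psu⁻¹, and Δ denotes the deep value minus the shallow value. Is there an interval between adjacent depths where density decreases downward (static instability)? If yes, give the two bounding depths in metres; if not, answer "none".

36–68 m

Evaluate Δρ/ρ₀ = −αΔT + βΔS across each adjacent pair:
  36–68 m: −αΔT+βΔS = −(2.5 × 10⁻⁴)(+5.1)+(7.5 × 10⁻⁴)(+0.36) = -1.0 × 10⁻³ → UNSTABLE
  68–70 m: −αΔT+βΔS = −(2.5 × 10⁻⁴)(+0.4)+(7.5 × 10⁻⁴)(+0.91) = 5.8 × 10⁻⁴ → stable
  70–102 m: −αΔT+βΔS = −(2.5 × 10⁻⁴)(-2.3)+(7.5 × 10⁻⁴)(-0.12) = 4.8 × 10⁻⁴ → stable
  102–173 m: −αΔT+βΔS = −(2.5 × 10⁻⁴)(-0.8)+(7.5 × 10⁻⁴)(+0.10) = 2.8 × 10⁻⁴ → stable
  173–214 m: −αΔT+βΔS = −(2.5 × 10⁻⁴)(-4.9)+(7.5 × 10⁻⁴)(-1.41) = 1.7 × 10⁻⁴ → stable
The 36–68 m interval has Δρ < 0: lighter water underlies denser water.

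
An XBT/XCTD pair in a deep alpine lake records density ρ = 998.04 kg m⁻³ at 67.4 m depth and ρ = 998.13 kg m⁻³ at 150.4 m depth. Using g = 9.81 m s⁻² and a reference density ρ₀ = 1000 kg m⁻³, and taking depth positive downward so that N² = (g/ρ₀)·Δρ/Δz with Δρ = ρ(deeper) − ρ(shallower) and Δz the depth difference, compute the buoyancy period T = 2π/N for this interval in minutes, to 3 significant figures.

Δρ = 998.13 − 998.04 = 0.09 kg m⁻³ over Δz = 150.4 − 67.4 = 83 m.
N² = (9.81/1000) × (0.09/83) = 1.0637 × 10⁻⁵ s⁻².
N = √(1.0637 × 10⁻⁵) = 3.2614 × 10⁻³ rad s⁻¹, so T = 2π/N = 1.9265 × 10³ s = 32.108 min ≈ 32.1 min.

32.1 min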